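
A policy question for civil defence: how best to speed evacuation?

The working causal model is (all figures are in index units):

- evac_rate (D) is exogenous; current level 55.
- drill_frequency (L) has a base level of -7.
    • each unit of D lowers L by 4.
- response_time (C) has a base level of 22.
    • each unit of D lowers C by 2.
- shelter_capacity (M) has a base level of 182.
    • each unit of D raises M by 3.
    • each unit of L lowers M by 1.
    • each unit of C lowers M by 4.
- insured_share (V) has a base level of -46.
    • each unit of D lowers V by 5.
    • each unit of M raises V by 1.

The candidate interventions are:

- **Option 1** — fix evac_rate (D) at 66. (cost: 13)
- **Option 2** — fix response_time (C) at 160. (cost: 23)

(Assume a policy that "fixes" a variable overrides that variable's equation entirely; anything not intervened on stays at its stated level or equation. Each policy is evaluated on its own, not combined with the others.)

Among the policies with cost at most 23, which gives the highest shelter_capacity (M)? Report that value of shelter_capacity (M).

1091

Option 1 (D := 66):
  D = 66
  L = -7 − 4·66 = -271
  C = 22 − 2·66 = -110
  M = 182 + 3·66 − (-271) − 4·(-110) = 1091
Option 2 (C := 160):
  D = 55
  L = -7 − 4·55 = -227
  C = 160
  M = 182 + 3·55 − (-227) − 4·160 = -66
Comparing — Option 1: M=1091, Option 2: M=-66. Highest is 1091 (Option 1).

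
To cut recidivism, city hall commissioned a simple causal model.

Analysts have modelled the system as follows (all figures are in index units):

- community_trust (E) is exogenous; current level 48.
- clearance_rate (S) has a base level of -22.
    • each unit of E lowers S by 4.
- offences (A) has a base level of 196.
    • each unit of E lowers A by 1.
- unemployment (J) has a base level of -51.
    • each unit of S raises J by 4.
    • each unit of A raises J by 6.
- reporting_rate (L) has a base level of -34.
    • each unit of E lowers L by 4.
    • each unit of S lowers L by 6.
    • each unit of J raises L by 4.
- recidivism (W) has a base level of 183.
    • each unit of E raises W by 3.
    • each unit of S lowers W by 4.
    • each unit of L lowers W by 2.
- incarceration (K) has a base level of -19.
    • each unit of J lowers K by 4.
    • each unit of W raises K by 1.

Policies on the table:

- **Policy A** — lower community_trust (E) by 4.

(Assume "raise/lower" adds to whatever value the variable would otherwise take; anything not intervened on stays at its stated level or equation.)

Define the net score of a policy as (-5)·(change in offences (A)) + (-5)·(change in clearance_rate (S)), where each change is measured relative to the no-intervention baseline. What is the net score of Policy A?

Baseline:
  E = 48
  S = -22 − 4·48 = -214
  A = 196 − 48 = 148
Policy A (E − 4):
  E = 48 − 4 = 44
  S = -22 − 4·44 = -198
  A = 196 − 44 = 152
ΔA = 152 − 148 = 4; ΔS = -198 − (-214) = 16
Score = (-5)·4 + (-5)·16 = -100

-100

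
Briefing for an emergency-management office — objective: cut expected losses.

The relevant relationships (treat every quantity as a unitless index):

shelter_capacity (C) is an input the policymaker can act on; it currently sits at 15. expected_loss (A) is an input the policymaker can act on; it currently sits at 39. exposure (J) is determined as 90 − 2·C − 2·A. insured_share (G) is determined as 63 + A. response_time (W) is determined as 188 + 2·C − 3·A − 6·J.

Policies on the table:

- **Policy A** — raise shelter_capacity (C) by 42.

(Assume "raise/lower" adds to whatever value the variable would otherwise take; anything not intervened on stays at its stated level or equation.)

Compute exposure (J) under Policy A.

-102

Policy A (C + 42):
  C = 15 + 42 = 57
  A = 39
  J = 90 − 2·57 − 2·39 = -102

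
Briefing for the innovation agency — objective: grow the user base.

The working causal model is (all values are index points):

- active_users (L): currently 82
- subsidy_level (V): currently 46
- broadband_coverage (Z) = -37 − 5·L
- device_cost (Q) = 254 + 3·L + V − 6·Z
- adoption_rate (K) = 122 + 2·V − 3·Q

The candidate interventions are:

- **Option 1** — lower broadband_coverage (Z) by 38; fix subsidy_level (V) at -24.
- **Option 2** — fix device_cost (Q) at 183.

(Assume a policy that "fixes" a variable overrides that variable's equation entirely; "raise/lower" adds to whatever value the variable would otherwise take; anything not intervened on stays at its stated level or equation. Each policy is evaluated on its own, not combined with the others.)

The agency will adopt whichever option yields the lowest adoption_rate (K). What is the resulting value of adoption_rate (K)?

-10084

Option 1 (Z − 38, V := -24):
  L = 82
  V = -24
  Z = -37 − 5·82 (−38 from intervention) = -485
  Q = 254 + 3·82 + (-24) − 6·(-485) = 3386
  K = 122 + 2·(-24) − 3·3386 = -10084
Option 2 (Q := 183):
  L = 82
  V = 46
  Z = -37 − 5·82 = -447
  Q = 183
  K = 122 + 2·46 − 3·183 = -335
Comparing — Option 1: K=-10084, Option 2: K=-335. Lowest is -10084 (Option 1).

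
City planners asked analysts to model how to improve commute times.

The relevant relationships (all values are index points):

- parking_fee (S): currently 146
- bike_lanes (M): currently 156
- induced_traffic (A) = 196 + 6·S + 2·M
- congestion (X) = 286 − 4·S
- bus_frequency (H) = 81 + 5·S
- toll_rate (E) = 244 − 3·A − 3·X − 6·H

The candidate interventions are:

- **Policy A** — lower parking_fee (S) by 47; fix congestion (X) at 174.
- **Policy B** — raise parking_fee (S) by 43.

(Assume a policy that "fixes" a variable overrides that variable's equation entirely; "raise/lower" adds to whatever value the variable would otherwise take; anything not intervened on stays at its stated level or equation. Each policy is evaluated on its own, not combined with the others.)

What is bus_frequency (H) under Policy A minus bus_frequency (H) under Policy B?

-450

Policy A (S − 47, X := 174):
  S = 146 − 47 = 99
  H = 81 + 5·99 = 576
Policy B (S + 43):
  S = 146 + 43 = 189
  H = 81 + 5·189 = 1026
H: 576 − 1026 = -450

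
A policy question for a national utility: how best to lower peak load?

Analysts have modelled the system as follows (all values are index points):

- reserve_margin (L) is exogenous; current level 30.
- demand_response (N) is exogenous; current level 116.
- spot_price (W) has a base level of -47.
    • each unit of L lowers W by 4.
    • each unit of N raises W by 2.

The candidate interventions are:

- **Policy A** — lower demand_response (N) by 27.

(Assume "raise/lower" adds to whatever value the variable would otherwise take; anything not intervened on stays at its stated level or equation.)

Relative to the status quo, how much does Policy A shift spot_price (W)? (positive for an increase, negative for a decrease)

Baseline:
  L = 30
  N = 116
  W = -47 − 4·30 + 2·116 = 65
Policy A (N − 27):
  L = 30
  N = 116 − 27 = 89
  W = -47 − 4·30 + 2·89 = 11
Change in W: 11 − 65 = -54

-54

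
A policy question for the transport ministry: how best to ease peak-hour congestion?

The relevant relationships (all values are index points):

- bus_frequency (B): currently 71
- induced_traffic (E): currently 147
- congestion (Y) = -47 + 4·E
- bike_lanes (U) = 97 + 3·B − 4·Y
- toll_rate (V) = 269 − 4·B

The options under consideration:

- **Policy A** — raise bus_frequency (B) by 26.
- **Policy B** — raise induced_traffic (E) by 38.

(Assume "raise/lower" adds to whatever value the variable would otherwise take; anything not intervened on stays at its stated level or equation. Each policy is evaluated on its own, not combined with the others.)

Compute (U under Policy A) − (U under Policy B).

Policy A (B + 26):
  B = 71 + 26 = 97
  E = 147
  Y = -47 + 4·147 = 541
  U = 97 + 3·97 − 4·541 = -1776
Policy B (E + 38):
  B = 71
  E = 147 + 38 = 185
  Y = -47 + 4·185 = 693
  U = 97 + 3·71 − 4·693 = -2462
U: -1776 − (-2462) = 686

686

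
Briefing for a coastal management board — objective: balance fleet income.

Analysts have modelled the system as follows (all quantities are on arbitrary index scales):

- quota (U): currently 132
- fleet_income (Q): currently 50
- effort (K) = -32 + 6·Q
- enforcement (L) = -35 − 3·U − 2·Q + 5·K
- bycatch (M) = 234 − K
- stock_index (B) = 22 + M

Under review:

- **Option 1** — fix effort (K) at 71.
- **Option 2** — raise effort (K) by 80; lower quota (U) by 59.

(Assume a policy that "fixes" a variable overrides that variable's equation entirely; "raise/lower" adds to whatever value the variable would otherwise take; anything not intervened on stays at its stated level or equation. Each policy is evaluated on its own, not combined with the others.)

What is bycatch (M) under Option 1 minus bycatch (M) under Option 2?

Option 1 (K := 71):
  Q = 50
  K = 71
  M = 234 − 71 = 163
Option 2 (K + 80, U − 59):
  Q = 50
  K = -32 + 6·50 (+80 from intervention) = 348
  M = 234 − 348 = -114
M: 163 − (-114) = 277

277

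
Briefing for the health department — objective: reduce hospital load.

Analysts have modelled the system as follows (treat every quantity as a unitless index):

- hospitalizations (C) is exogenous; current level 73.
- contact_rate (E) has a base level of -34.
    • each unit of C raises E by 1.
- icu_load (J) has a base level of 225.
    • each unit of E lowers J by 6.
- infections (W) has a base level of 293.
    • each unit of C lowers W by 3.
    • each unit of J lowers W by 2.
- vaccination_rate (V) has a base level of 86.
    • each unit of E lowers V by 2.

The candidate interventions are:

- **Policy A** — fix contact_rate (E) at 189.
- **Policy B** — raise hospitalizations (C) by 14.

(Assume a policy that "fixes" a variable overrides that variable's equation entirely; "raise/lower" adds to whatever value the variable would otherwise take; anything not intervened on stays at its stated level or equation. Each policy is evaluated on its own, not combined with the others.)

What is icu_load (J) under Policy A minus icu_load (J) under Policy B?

-816

Policy A (E := 189):
  C = 73
  E = 189
  J = 225 − 6·189 = -909
Policy B (C + 14):
  C = 73 + 14 = 87
  E = -34 + 87 = 53
  J = 225 − 6·53 = -93
J: -909 − (-93) = -816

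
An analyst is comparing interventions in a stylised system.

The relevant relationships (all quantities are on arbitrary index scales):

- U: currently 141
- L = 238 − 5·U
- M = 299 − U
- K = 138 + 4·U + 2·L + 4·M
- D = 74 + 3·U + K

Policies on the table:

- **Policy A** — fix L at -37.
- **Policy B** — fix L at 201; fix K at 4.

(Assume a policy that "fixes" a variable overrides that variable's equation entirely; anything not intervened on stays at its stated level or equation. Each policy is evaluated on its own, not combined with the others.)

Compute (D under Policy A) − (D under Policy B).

Policy A (L := -37):
  U = 141
  L = -37
  M = 299 − 141 = 158
  K = 138 + 4·141 + 2·(-37) + 4·158 = 1260
  D = 74 + 3·141 + 1260 = 1757
Policy B (L := 201, K := 4):
  U = 141
  L = 201
  M = 299 − 141 = 158
  K = 4
  D = 74 + 3·141 + 4 = 501
D: 1757 − 501 = 1256

1256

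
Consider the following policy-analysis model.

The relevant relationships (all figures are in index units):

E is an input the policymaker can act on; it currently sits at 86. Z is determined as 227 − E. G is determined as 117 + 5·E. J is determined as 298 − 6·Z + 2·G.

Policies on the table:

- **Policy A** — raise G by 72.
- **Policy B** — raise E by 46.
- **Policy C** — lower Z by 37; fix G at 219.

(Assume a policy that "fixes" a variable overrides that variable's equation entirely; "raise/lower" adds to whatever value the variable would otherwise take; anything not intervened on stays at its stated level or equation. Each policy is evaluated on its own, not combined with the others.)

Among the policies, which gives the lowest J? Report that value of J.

112

Policy A (G + 72):
  E = 86
  Z = 227 − 86 = 141
  G = 117 + 5·86 (+72 from intervention) = 619
  J = 298 − 6·141 + 2·619 = 690
Policy B (E + 46):
  E = 86 + 46 = 132
  Z = 227 − 132 = 95
  G = 117 + 5·132 = 777
  J = 298 − 6·95 + 2·777 = 1282
Policy C (Z − 37, G := 219):
  E = 86
  Z = 227 − 86 (−37 from intervention) = 104
  G = 219
  J = 298 − 6·104 + 2·219 = 112
Comparing — Policy A: J=690, Policy B: J=1282, Policy C: J=112. Lowest is 112 (Policy C).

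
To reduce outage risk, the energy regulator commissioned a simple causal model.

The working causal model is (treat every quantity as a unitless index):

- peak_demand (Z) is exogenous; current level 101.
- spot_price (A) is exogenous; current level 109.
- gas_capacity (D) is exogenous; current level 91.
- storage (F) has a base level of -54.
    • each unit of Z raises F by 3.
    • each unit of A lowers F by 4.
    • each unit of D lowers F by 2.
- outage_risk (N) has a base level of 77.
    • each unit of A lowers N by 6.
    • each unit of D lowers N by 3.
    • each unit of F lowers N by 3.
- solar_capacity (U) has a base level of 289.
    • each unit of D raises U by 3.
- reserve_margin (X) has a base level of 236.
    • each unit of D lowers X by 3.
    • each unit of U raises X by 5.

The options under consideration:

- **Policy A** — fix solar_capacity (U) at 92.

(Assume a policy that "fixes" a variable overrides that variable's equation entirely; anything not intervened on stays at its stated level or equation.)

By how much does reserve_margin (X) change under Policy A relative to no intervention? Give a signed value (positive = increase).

-2350

Baseline:
  D = 91
  U = 289 + 3·91 = 562
  X = 236 − 3·91 + 5·562 = 2773
Policy A (U := 92):
  D = 91
  U = 92
  X = 236 − 3·91 + 5·92 = 423
Change in X: 423 − 2773 = -2350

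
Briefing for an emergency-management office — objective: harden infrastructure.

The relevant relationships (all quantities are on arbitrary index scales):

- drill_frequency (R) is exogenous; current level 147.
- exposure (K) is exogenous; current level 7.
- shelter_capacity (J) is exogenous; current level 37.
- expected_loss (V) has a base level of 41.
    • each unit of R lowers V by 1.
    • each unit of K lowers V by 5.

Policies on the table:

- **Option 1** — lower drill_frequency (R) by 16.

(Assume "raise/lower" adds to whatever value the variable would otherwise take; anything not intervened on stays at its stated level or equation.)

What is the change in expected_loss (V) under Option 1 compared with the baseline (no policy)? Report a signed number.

Baseline:
  R = 147
  K = 7
  V = 41 − 147 − 5·7 = -141
Option 1 (R − 16):
  R = 147 − 16 = 131
  K = 7
  V = 41 − 131 − 5·7 = -125
Change in V: -125 − (-141) = 16

16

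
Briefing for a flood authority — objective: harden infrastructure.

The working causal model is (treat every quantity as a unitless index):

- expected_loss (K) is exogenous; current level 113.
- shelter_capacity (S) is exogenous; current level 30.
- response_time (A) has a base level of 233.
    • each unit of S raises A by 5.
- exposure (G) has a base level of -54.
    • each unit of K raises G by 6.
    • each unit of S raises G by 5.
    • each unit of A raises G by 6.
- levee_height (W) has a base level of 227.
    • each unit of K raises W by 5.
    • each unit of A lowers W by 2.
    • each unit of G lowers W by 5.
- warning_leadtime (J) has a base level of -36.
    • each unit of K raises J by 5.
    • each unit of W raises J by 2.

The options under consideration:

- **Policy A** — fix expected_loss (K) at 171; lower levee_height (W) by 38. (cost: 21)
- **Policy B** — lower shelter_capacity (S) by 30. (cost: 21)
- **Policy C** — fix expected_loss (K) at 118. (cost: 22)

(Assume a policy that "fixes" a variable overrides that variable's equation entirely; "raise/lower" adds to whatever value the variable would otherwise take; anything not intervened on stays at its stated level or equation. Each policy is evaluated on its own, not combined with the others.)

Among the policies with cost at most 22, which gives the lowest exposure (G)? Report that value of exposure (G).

2022

Policy A (K := 171, W − 38):
  K = 171
  S = 30
  A = 233 + 5·30 = 383
  G = -54 + 6·171 + 5·30 + 6·383 = 3420
Policy B (S − 30):
  K = 113
  S = 30 − 30 = 0
  A = 233 + 5·0 = 233
  G = -54 + 6·113 + 5·0 + 6·233 = 2022
Policy C (K := 118):
  K = 118
  S = 30
  A = 233 + 5·30 = 383
  G = -54 + 6·118 + 5·30 + 6·383 = 3102
Comparing — Policy A: G=3420, Policy B: G=2022, Policy C: G=3102. Lowest is 2022 (Policy B).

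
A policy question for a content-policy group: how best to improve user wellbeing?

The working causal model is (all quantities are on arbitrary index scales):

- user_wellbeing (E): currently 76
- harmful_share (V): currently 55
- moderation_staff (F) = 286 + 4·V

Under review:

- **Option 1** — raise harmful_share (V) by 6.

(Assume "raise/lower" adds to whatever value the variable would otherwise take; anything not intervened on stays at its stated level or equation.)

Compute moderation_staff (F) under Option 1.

530

Option 1 (V + 6):
  V = 55 + 6 = 61
  F = 286 + 4·61 = 530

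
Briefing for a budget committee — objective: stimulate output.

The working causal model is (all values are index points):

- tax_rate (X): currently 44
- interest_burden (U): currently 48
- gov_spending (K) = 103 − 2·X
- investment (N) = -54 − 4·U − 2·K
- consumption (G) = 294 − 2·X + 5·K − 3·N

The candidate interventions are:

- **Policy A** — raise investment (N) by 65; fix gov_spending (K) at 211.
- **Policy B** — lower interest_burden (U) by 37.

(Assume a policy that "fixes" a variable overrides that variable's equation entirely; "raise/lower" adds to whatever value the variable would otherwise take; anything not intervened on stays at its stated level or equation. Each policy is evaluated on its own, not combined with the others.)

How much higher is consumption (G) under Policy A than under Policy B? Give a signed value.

Policy A (N + 65, K := 211):
  X = 44
  U = 48
  K = 211
  N = -54 − 4·48 − 2·211 (+65 from intervention) = -603
  G = 294 − 2·44 + 5·211 − 3·(-603) = 3070
Policy B (U − 37):
  X = 44
  U = 48 − 37 = 11
  K = 103 − 2·44 = 15
  N = -54 − 4·11 − 2·15 = -128
  G = 294 − 2·44 + 5·15 − 3·(-128) = 665
G: 3070 − 665 = 2405

2405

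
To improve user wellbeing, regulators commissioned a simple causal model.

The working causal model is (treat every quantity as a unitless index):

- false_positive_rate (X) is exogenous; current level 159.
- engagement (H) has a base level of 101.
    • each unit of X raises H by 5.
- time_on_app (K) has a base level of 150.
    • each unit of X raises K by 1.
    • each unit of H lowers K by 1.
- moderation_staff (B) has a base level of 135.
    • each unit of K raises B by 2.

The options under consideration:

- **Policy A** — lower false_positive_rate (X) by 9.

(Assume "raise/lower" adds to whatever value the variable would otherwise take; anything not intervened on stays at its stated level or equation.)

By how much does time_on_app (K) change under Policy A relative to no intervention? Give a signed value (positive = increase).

36

Baseline:
  X = 159
  H = 101 + 5·159 = 896
  K = 150 + 159 − 896 = -587
Policy A (X − 9):
  X = 159 − 9 = 150
  H = 101 + 5·150 = 851
  K = 150 + 150 − 851 = -551
Change in K: -551 − (-587) = 36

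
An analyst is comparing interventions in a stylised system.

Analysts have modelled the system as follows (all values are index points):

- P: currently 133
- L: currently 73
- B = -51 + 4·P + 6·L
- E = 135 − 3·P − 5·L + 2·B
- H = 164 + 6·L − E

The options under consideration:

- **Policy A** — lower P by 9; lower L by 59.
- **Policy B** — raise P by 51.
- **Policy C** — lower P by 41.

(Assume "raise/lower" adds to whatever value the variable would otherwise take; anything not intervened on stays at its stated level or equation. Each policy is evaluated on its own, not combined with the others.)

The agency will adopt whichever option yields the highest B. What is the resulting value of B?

1123

Policy A (P − 9, L − 59):
  P = 133 − 9 = 124
  L = 73 − 59 = 14
  B = -51 + 4·124 + 6·14 = 529
Policy B (P + 51):
  P = 133 + 51 = 184
  L = 73
  B = -51 + 4·184 + 6·73 = 1123
Policy C (P − 41):
  P = 133 − 41 = 92
  L = 73
  B = -51 + 4·92 + 6·73 = 755
Comparing — Policy A: B=529, Policy B: B=1123, Policy C: B=755. Highest is 1123 (Policy B).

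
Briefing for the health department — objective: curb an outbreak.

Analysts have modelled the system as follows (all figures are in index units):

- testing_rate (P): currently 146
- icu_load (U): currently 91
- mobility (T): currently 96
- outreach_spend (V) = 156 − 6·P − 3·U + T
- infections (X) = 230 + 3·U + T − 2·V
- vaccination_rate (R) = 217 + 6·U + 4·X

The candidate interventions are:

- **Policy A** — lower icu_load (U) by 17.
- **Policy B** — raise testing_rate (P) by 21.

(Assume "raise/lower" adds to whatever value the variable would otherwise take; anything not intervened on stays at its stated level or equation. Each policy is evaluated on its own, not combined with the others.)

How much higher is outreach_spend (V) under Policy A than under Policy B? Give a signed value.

177

Policy A (U − 17):
  P = 146
  U = 91 − 17 = 74
  T = 96
  V = 156 − 6·146 − 3·74 + 96 = -846
Policy B (P + 21):
  P = 146 + 21 = 167
  U = 91
  T = 96
  V = 156 − 6·167 − 3·91 + 96 = -1023
V: -846 − (-1023) = 177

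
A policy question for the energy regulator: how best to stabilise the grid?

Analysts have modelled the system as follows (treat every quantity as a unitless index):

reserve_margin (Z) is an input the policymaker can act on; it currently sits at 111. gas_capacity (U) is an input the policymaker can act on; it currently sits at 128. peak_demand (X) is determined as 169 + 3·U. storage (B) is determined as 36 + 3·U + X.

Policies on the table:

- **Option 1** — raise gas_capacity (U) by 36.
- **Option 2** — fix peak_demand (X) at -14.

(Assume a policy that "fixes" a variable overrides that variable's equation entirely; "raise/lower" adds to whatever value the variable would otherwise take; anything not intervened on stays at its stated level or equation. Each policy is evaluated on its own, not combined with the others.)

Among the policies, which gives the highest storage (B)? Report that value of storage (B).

1189

Option 1 (U + 36):
  U = 128 + 36 = 164
  X = 169 + 3·164 = 661
  B = 36 + 3·164 + 661 = 1189
Option 2 (X := -14):
  U = 128
  X = -14
  B = 36 + 3·128 + (-14) = 406
Comparing — Option 1: B=1189, Option 2: B=406. Highest is 1189 (Option 1).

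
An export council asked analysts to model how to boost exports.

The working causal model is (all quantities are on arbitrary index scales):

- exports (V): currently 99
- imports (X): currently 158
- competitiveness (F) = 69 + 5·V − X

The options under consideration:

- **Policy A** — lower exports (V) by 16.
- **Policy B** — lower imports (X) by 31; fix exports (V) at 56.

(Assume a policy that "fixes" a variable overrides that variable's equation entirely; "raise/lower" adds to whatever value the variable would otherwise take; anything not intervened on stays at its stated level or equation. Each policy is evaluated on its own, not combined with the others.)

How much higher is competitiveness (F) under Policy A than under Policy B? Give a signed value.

104

Policy A (V − 16):
  V = 99 − 16 = 83
  X = 158
  F = 69 + 5·83 − 158 = 326
Policy B (X − 31, V := 56):
  V = 56
  X = 158 − 31 = 127
  F = 69 + 5·56 − 127 = 222
F: 326 − 222 = 104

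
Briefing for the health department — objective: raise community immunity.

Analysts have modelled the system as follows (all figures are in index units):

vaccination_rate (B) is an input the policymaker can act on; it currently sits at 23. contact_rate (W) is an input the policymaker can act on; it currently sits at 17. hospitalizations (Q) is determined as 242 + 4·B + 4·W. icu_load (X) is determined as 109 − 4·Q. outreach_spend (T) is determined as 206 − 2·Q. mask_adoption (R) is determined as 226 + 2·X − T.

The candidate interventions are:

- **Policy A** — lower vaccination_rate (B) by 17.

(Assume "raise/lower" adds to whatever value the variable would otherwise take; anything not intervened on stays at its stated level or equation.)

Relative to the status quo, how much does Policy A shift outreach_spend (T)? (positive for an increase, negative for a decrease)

Baseline:
  B = 23
  W = 17
  Q = 242 + 4·23 + 4·17 = 402
  T = 206 − 2·402 = -598
Policy A (B − 17):
  B = 23 − 17 = 6
  W = 17
  Q = 242 + 4·6 + 4·17 = 334
  T = 206 − 2·334 = -462
Change in T: -462 − (-598) = 136

136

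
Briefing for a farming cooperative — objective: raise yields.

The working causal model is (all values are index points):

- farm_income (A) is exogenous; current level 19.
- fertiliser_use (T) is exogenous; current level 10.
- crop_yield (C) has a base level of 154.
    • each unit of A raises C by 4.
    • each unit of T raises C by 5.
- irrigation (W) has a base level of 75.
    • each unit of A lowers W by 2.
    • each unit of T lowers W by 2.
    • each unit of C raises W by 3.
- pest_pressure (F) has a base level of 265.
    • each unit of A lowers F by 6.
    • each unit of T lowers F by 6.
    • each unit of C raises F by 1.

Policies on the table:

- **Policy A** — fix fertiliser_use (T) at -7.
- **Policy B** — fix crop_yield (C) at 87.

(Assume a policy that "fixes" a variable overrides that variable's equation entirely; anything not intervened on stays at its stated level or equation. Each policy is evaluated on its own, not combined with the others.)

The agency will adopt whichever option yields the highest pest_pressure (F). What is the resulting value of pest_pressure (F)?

Policy A (T := -7):
  A = 19
  T = -7
  C = 154 + 4·19 + 5·(-7) = 195
  F = 265 − 6·19 − 6·(-7) + 195 = 388
Policy B (C := 87):
  A = 19
  T = 10
  C = 87
  F = 265 − 6·19 − 6·10 + 87 = 178
Comparing — Policy A: F=388, Policy B: F=178. Highest is 388 (Policy A).

388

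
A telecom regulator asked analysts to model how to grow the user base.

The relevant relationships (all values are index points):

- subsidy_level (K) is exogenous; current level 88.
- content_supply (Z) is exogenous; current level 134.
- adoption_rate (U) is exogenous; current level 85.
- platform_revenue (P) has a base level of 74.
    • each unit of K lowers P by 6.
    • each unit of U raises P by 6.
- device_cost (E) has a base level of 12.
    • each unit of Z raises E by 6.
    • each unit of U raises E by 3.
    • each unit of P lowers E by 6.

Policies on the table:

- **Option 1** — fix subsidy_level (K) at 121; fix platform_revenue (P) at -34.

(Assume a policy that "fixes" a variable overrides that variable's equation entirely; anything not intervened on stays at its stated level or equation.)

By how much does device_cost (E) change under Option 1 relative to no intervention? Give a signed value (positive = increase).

Baseline:
  K = 88
  Z = 134
  U = 85
  P = 74 − 6·88 + 6·85 = 56
  E = 12 + 6·134 + 3·85 − 6·56 = 735
Option 1 (K := 121, P := -34):
  K = 121
  Z = 134
  U = 85
  P = -34
  E = 12 + 6·134 + 3·85 − 6·(-34) = 1275
Change in E: 1275 − 735 = 540

540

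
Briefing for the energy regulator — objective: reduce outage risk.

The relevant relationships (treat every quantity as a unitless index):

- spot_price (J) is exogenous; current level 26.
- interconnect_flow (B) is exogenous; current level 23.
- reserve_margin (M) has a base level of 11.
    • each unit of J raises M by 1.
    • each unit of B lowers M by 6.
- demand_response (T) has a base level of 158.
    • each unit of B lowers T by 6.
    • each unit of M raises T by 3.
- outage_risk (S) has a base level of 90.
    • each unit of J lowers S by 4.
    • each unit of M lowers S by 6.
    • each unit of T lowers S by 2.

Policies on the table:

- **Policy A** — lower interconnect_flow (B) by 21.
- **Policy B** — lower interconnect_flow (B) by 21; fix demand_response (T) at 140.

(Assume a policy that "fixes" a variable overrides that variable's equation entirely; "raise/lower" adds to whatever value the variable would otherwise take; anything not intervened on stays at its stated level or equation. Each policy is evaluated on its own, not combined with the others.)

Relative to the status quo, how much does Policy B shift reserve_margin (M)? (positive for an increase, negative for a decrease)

126

Baseline:
  J = 26
  B = 23
  M = 11 + 26 − 6·23 = -101
Policy B (B − 21, T := 140):
  J = 26
  B = 23 − 21 = 2
  M = 11 + 26 − 6·2 = 25
Change in M: 25 − (-101) = 126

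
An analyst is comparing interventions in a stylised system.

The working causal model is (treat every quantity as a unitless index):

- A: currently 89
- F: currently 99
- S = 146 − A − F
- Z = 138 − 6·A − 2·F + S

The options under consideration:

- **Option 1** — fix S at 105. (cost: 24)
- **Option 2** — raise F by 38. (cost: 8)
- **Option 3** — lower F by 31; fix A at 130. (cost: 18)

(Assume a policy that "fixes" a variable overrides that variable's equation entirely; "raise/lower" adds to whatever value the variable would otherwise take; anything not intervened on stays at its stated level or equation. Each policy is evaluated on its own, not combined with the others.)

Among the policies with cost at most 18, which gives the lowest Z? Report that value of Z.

-830

Option 2 (F + 38):
  A = 89
  F = 99 + 38 = 137
  S = 146 − 89 − 137 = -80
  Z = 138 − 6·89 − 2·137 + (-80) = -750
Option 3 (F − 31, A := 130):
  A = 130
  F = 99 − 31 = 68
  S = 146 − 130 − 68 = -52
  Z = 138 − 6·130 − 2·68 + (-52) = -830
Comparing — Option 2: Z=-750, Option 3: Z=-830. Lowest is -830 (Option 3).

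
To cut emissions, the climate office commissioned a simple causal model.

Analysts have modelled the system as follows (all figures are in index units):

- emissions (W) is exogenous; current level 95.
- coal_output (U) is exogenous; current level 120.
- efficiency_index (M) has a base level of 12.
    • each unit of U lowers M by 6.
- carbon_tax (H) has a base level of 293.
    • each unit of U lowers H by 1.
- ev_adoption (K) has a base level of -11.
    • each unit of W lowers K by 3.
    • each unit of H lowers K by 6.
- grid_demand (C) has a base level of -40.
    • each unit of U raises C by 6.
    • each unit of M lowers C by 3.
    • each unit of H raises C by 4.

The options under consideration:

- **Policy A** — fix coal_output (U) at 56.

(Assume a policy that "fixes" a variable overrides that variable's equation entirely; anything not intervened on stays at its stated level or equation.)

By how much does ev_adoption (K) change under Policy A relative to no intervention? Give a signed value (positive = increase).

Baseline:
  W = 95
  U = 120
  H = 293 − 120 = 173
  K = -11 − 3·95 − 6·173 = -1334
Policy A (U := 56):
  W = 95
  U = 56
  H = 293 − 56 = 237
  K = -11 − 3·95 − 6·237 = -1718
Change in K: -1718 − (-1334) = -384

-384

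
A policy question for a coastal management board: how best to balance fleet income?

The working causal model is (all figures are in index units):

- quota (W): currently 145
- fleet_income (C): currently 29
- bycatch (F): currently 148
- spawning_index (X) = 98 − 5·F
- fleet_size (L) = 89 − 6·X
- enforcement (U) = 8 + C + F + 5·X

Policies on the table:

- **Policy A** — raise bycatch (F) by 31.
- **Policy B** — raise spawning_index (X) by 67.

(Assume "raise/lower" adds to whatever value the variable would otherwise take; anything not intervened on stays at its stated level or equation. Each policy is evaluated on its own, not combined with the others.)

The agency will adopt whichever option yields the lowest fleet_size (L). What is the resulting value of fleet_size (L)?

Policy A (F + 31):
  F = 148 + 31 = 179
  X = 98 − 5·179 = -797
  L = 89 − 6·(-797) = 4871
Policy B (X + 67):
  F = 148
  X = 98 − 5·148 (+67 from intervention) = -575
  L = 89 − 6·(-575) = 3539
Comparing — Policy A: L=4871, Policy B: L=3539. Lowest is 3539 (Policy B).

3539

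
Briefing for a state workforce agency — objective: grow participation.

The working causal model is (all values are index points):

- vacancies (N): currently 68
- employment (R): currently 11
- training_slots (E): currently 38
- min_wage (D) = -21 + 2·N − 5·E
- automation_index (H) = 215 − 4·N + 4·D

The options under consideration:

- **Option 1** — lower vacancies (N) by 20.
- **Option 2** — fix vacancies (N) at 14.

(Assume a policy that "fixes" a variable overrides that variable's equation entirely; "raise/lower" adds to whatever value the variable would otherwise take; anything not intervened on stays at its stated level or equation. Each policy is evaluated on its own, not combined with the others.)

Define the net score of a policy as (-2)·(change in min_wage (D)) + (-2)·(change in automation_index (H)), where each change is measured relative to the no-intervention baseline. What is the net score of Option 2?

648

Baseline:
  N = 68
  E = 38
  D = -21 + 2·68 − 5·38 = -75
  H = 215 − 4·68 + 4·(-75) = -357
Option 2 (N := 14):
  N = 14
  E = 38
  D = -21 + 2·14 − 5·38 = -183
  H = 215 − 4·14 + 4·(-183) = -573
ΔD = -183 − (-75) = -108; ΔH = -573 − (-357) = -216
Score = (-2)·(-108) + (-2)·(-216) = 648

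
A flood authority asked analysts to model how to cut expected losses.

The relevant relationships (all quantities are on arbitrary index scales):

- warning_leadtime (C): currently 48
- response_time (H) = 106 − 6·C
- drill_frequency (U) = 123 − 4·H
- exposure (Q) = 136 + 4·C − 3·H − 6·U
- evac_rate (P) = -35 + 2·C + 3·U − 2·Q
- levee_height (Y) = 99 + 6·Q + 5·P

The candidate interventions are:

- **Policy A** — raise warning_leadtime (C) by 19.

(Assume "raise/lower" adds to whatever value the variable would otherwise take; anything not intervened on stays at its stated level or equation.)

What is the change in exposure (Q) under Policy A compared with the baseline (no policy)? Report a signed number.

-2318

Baseline:
  C = 48
  H = 106 − 6·48 = -182
  U = 123 − 4·(-182) = 851
  Q = 136 + 4·48 − 3·(-182) − 6·851 = -4232
Policy A (C + 19):
  C = 48 + 19 = 67
  H = 106 − 6·67 = -296
  U = 123 − 4·(-296) = 1307
  Q = 136 + 4·67 − 3·(-296) − 6·1307 = -6550
Change in Q: -6550 − (-4232) = -2318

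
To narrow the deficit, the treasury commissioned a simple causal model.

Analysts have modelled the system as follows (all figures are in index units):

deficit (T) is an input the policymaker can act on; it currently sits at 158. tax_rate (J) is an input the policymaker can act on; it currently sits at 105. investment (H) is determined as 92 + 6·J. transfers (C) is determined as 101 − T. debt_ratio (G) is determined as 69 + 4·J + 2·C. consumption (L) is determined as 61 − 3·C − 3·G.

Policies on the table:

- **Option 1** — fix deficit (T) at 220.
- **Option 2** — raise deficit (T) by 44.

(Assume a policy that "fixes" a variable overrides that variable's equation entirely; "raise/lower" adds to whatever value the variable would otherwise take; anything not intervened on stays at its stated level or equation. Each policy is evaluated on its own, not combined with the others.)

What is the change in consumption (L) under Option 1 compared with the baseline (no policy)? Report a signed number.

Baseline:
  T = 158
  J = 105
  C = 101 − 158 = -57
  G = 69 + 4·105 + 2·(-57) = 375
  L = 61 − 3·(-57) − 3·375 = -893
Option 1 (T := 220):
  T = 220
  J = 105
  C = 101 − 220 = -119
  G = 69 + 4·105 + 2·(-119) = 251
  L = 61 − 3·(-119) − 3·251 = -335
Change in L: -335 − (-893) = 558

558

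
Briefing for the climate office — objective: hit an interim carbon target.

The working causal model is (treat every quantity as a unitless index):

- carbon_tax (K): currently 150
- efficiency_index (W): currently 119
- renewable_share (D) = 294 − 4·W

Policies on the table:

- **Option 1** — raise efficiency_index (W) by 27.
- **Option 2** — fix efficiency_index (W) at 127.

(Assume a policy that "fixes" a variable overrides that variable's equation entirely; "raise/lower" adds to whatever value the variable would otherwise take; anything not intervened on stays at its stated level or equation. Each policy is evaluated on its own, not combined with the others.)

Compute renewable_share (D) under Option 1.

-290

Option 1 (W + 27):
  W = 119 + 27 = 146
  D = 294 − 4·146 = -290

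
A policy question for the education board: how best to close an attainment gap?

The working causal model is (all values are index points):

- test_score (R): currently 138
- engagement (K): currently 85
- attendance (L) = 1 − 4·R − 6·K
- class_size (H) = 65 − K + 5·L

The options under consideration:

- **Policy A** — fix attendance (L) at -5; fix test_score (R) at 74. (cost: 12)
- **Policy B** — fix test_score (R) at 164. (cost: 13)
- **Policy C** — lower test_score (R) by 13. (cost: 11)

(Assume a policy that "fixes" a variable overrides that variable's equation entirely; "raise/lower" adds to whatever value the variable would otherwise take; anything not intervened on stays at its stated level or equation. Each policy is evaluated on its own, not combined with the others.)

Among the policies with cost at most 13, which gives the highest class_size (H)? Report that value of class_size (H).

Policy A (L := -5, R := 74):
  R = 74
  K = 85
  L = -5
  H = 65 − 85 + 5·(-5) = -45
Policy B (R := 164):
  R = 164
  K = 85
  L = 1 − 4·164 − 6·85 = -1165
  H = 65 − 85 + 5·(-1165) = -5845
Policy C (R − 13):
  R = 138 − 13 = 125
  K = 85
  L = 1 − 4·125 − 6·85 = -1009
  H = 65 − 85 + 5·(-1009) = -5065
Comparing — Policy A: H=-45, Policy B: H=-5845, Policy C: H=-5065. Highest is -45 (Policy A).

-45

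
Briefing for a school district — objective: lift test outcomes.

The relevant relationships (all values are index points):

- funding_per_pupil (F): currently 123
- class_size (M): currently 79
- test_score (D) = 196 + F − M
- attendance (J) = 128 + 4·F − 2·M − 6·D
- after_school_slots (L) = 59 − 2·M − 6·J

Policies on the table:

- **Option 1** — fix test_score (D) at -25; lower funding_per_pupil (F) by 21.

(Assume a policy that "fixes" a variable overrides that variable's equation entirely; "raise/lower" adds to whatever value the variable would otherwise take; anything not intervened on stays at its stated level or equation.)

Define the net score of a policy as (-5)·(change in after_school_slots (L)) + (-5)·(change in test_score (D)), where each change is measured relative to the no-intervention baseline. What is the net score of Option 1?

46505

Baseline:
  F = 123
  M = 79
  D = 196 + 123 − 79 = 240
  J = 128 + 4·123 − 2·79 − 6·240 = -978
  L = 59 − 2·79 − 6·(-978) = 5769
Option 1 (D := -25, F − 21):
  F = 123 − 21 = 102
  M = 79
  D = -25
  J = 128 + 4·102 − 2·79 − 6·(-25) = 528
  L = 59 − 2·79 − 6·528 = -3267
ΔL = -3267 − 5769 = -9036; ΔD = -25 − 240 = -265
Score = (-5)·(-9036) + (-5)·(-265) = 46505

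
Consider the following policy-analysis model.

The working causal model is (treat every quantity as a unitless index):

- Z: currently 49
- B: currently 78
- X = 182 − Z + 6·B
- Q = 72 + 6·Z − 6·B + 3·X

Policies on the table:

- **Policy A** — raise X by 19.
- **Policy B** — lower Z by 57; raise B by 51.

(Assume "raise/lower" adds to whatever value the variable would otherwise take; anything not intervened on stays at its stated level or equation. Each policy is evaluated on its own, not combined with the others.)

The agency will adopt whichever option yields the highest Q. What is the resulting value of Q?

Policy A (X + 19):
  Z = 49
  B = 78
  X = 182 − 49 + 6·78 (+19 from intervention) = 620
  Q = 72 + 6·49 − 6·78 + 3·620 = 1758
Policy B (Z − 57, B + 51):
  Z = 49 − 57 = -8
  B = 78 + 51 = 129
  X = 182 − (-8) + 6·129 = 964
  Q = 72 + 6·(-8) − 6·129 + 3·964 = 2142
Comparing — Policy A: Q=1758, Policy B: Q=2142. Highest is 2142 (Policy B).

2142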